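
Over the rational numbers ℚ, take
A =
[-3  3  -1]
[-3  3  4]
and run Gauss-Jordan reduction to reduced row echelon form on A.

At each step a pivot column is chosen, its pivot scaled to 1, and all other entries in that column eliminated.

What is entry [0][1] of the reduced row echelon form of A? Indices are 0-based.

step 1: normalize row 0 (÷-3) = (1, -1, 1/3)
  row 1: subtract -3×row0 = (0, 0, 5)
skip col 1 (zero from row 1)
step 2: normalize row 1 (÷5) = (0, 0, 1)
  row 0: subtract 1/3×row1 = (1, -1, 0)

M[0][1] = -1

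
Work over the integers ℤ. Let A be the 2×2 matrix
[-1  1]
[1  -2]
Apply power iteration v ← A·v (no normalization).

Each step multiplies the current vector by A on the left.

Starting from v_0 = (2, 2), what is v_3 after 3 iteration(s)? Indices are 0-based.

v_0 = (2, 2).
v_1 = A·v_0 = (0, -2).
v_2 = A·v_1 = (-2, 4).
v_3 = A·v_2 = (6, -10).

v_3 = (6, -10)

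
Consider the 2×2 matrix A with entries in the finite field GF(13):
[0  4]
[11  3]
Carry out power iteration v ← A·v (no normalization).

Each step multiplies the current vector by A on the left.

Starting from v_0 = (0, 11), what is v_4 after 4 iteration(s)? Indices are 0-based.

v_4 = (12, 12)

v_0 = (0, 11).
v_1 = A·v_0 = (5, 7).
v_2 = A·v_1 = (2, 11).
v_3 = A·v_2 = (5, 3).
v_4 = A·v_3 = (12, 12).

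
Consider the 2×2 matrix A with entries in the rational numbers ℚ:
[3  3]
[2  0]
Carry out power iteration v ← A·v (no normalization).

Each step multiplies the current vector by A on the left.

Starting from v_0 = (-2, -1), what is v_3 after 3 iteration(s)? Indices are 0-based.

v_0 = (-2, -1).
v_1 = A·v_0 = (-9, -4).
v_2 = A·v_1 = (-39, -18).
v_3 = A·v_2 = (-171, -78).

v_3 = (-171, -78)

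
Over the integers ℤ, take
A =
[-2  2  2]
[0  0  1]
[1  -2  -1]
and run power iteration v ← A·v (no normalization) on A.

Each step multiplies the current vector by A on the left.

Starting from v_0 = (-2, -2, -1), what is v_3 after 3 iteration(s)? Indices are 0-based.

v_3 = (-16, -3, 5)

v_0 = (-2, -2, -1).
v_1 = A·v_0 = (-2, -1, 3).
v_2 = A·v_1 = (8, 3, -3).
v_3 = A·v_2 = (-16, -3, 5).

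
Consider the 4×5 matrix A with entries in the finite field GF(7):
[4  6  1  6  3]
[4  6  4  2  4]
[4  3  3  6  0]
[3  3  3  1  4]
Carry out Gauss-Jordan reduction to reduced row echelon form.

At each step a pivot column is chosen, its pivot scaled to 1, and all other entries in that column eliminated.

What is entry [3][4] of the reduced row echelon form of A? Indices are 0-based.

step 1: normalize row 0 (÷4) = (1, 5, 2, 5, 6)
  row 1: subtract 4×row0 = (0, 0, 3, 3, 1)
  row 2: subtract 4×row0 = (0, 4, 2, 0, 4)
  row 3: subtract 3×row0 = (0, 2, 4, 0, 0)
step 2: exchange rows 1,2
step 2: normalize row 1 (÷4) = (0, 1, 4, 0, 1)
  row 0: subtract 5×row1 = (1, 0, 3, 5, 1)
  row 3: subtract 2×row1 = (0, 0, 3, 0, 5)
step 3: normalize row 2 (÷3) = (0, 0, 1, 1, 5)
  row 0: subtract 3×row2 = (1, 0, 0, 2, 0)
  row 1: subtract 4×row2 = (0, 1, 0, 3, 2)
  row 3: subtract 3×row2 = (0, 0, 0, 4, 4)
step 4: normalize row 3 (÷4) = (0, 0, 0, 1, 1)
  row 0: subtract 2×row3 = (1, 0, 0, 0, 5)
  row 1: subtract 3×row3 = (0, 1, 0, 0, 6)
  row 2: subtract 1×row3 = (0, 0, 1, 0, 4)

M[3][4] = 1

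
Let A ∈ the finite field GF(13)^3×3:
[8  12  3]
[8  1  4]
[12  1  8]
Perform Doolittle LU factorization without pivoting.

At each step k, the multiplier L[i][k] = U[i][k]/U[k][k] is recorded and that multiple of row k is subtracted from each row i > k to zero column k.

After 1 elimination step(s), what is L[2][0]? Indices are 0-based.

L[2][0] = 8

Step 1: pivot at (0,0) is 8.
  row1 ← row1 − (1)·row0  ⇒  L[1][0]=1, U row1=(0, 2, 1)
  row2 ← row2 − (8)·row0  ⇒  L[2][0]=8, U row2=(0, 9, 10)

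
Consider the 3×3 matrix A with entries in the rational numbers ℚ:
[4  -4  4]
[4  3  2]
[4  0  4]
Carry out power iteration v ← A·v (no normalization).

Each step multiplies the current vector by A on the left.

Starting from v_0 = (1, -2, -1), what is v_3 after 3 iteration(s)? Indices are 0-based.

v_0 = (1, -2, -1).
v_1 = A·v_0 = (8, -4, 0).
v_2 = A·v_1 = (48, 20, 32).
v_3 = A·v_2 = (240, 316, 320).

v_3 = (240, 316, 320)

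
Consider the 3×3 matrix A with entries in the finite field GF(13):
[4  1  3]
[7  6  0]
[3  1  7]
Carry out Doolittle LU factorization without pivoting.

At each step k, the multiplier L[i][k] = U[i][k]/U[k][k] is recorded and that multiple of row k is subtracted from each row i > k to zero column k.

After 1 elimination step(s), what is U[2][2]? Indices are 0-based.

U[2][2] = 8

[col 0] pivot 4
  R1 -= 5*R0 → (0, 1, 11)  (L[1][0] := 5)
  R2 -= 4*R0 → (0, 10, 8)  (L[2][0] := 4)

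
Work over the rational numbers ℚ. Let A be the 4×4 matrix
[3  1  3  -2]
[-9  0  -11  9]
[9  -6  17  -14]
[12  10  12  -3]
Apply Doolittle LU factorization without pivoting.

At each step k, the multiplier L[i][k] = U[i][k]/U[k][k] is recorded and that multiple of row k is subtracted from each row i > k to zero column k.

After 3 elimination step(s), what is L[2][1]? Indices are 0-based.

L[2][1] = -3

[col 0] pivot 3
  R1 -= -3*R0 → (0, 3, -2, 3)  (L[1][0] := -3)
  R2 -= 3*R0 → (0, -9, 8, -8)  (L[2][0] := 3)
  R3 -= 4*R0 → (0, 6, 0, 5)  (L[3][0] := 4)
[col 1] pivot 3
  R2 -= -3*R1 → (0, 0, 2, 1)  (L[2][1] := -3)
  R3 -= 2*R1 → (0, 0, 4, -1)  (L[3][1] := 2)
[col 2] pivot 2
  R3 -= 2*R2 → (0, 0, 0, -3)  (L[3][2] := 2)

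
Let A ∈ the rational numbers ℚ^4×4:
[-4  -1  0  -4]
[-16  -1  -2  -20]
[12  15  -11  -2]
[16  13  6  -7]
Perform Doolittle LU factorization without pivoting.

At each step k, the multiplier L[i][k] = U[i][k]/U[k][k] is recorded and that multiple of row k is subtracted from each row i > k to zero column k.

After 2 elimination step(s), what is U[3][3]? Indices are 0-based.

U[3][3] = -11

k=0: U[0][0]=-4
  eliminate (1,0): mult=4, new row 1: (0, 3, -2, -4); set L[1][0]=4
  eliminate (2,0): mult=-3, new row 2: (0, 12, -11, -14); set L[2][0]=-3
  eliminate (3,0): mult=-4, new row 3: (0, 9, 6, -23); set L[3][0]=-4
k=1: U[1][1]=3
  eliminate (2,1): mult=4, new row 2: (0, 0, -3, 2); set L[2][1]=4
  eliminate (3,1): mult=3, new row 3: (0, 0, 12, -11); set L[3][1]=3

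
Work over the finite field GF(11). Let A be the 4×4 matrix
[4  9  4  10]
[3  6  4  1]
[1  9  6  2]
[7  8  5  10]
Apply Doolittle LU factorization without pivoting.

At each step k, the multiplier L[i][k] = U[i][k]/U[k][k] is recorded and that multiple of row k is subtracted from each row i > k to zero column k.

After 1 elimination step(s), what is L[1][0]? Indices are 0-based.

L[1][0] = 9

[col 0] pivot 4
  R1 -= 9*R0 → (0, 2, 1, 10)  (L[1][0] := 9)
  R2 -= 3*R0 → (0, 4, 5, 5)  (L[2][0] := 3)
  R3 -= 10*R0 → (0, 6, 9, 9)  (L[3][0] := 10)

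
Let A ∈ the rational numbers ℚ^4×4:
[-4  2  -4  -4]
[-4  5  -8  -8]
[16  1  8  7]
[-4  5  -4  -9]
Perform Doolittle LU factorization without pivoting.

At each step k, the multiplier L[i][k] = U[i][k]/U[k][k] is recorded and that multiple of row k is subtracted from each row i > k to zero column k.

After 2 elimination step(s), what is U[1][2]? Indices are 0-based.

k=0: U[0][0]=-4
  eliminate (1,0): mult=1, new row 1: (0, 3, -4, -4); set L[1][0]=1
  eliminate (2,0): mult=-4, new row 2: (0, 9, -8, -9); set L[2][0]=-4
  eliminate (3,0): mult=1, new row 3: (0, 3, 0, -5); set L[3][0]=1
k=1: U[1][1]=3
  eliminate (2,1): mult=3, new row 2: (0, 0, 4, 3); set L[2][1]=3
  eliminate (3,1): mult=1, new row 3: (0, 0, 4, -1); set L[3][1]=1

U[1][2] = -4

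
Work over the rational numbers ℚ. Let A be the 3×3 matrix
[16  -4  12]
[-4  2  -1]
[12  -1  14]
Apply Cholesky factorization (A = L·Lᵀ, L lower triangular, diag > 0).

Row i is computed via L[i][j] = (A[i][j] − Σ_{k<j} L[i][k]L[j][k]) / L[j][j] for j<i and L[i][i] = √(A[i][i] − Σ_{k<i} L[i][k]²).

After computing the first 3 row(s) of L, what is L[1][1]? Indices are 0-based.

Step 1: L[0][0] = √(16) = 4.
  L[1][0] = (-4) / L[0][0] = -1.
Step 2: L[1][1] = √(1) = 1.
  L[2][0] = (12) / L[0][0] = 3.
  L[2][1] = (2) / L[1][1] = 2.
Step 3: L[2][2] = √(1) = 1.

L[1][1] = 1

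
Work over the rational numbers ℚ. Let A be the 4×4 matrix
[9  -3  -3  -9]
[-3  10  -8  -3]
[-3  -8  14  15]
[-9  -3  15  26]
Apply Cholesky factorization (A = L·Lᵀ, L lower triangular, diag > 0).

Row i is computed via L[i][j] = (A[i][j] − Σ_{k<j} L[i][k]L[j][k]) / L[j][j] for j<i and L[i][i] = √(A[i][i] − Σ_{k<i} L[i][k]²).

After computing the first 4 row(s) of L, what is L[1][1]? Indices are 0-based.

L[1][1] = 3

Step 1: L[0][0] = √(9) = 3.
  L[1][0] = (-3) / L[0][0] = -1.
Step 2: L[1][1] = √(9) = 3.
  L[2][0] = (-3) / L[0][0] = -1.
  L[2][1] = (-9) / L[1][1] = -3.
Step 3: L[2][2] = √(4) = 2.
  L[3][0] = (-9) / L[0][0] = -3.
  L[3][1] = (-6) / L[1][1] = -2.
  L[3][2] = (6) / L[2][2] = 3.
Step 4: L[3][3] = √(4) = 2.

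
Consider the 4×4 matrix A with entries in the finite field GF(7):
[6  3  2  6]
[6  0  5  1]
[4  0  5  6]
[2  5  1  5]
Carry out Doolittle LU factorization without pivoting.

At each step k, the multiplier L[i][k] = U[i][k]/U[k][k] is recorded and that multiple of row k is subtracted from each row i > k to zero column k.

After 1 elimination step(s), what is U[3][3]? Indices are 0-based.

[col 0] pivot 6
  R1 -= 1*R0 → (0, 4, 3, 2)  (L[1][0] := 1)
  R2 -= 3*R0 → (0, 5, 6, 2)  (L[2][0] := 3)
  R3 -= 5*R0 → (0, 4, 5, 3)  (L[3][0] := 5)

U[3][3] = 3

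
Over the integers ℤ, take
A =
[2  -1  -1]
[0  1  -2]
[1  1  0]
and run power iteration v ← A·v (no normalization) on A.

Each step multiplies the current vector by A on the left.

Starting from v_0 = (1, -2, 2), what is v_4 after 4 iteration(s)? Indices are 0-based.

v_0 = (1, -2, 2).
v_1 = A·v_0 = (2, -6, -1).
v_2 = A·v_1 = (11, -4, -4).
v_3 = A·v_2 = (30, 4, 7).
v_4 = A·v_3 = (49, -10, 34).

v_4 = (49, -10, 34)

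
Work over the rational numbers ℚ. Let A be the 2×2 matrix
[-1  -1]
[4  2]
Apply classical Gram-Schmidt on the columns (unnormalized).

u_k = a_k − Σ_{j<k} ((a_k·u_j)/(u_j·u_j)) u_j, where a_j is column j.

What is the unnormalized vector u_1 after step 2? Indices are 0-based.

u_1 = (-8/17, -2/17)

Step 1: u_0 = a_0 = (-1, 4).
Step 2: u_1 = a_1 − (9/17)·u_0 = (-8/17, -2/17).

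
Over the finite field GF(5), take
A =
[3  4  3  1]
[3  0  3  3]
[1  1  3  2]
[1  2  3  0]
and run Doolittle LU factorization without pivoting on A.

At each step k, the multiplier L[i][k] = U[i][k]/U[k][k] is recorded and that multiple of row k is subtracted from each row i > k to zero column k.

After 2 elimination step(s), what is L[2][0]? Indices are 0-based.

L[2][0] = 2

k=0: U[0][0]=3
  eliminate (1,0): mult=1, new row 1: (0, 1, 0, 2); set L[1][0]=1
  eliminate (2,0): mult=2, new row 2: (0, 3, 2, 0); set L[2][0]=2
  eliminate (3,0): mult=2, new row 3: (0, 4, 2, 3); set L[3][0]=2
k=1: U[1][1]=1
  eliminate (2,1): mult=3, new row 2: (0, 0, 2, 4); set L[2][1]=3
  eliminate (3,1): mult=4, new row 3: (0, 0, 2, 0); set L[3][1]=4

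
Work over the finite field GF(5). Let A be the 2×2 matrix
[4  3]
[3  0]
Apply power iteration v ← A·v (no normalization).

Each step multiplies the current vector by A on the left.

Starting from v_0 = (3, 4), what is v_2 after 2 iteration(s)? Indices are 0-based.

v_2 = (3, 2)

v_0 = (3, 4).
v_1 = A·v_0 = (4, 4).
v_2 = A·v_1 = (3, 2).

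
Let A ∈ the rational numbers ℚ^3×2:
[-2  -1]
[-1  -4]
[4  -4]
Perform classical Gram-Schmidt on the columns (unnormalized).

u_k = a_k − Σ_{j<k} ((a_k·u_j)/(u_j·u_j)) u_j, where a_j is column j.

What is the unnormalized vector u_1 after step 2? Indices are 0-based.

Step 1: u_0 = a_0 = (-2, -1, 4).
Step 2: u_1 = a_1 − (-10/21)·u_0 = (-41/21, -94/21, -44/21).

u_1 = (-41/21, -94/21, -44/21)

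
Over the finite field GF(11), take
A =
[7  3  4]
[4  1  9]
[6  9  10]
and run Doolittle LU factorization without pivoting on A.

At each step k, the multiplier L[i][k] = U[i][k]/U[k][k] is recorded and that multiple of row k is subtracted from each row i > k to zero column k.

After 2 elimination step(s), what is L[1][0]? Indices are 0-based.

L[1][0] = 10

k=0: U[0][0]=7
  eliminate (1,0): mult=10, new row 1: (0, 4, 2); set L[1][0]=10
  eliminate (2,0): mult=4, new row 2: (0, 8, 5); set L[2][0]=4
k=1: U[1][1]=4
  eliminate (2,1): mult=2, new row 2: (0, 0, 1); set L[2][1]=2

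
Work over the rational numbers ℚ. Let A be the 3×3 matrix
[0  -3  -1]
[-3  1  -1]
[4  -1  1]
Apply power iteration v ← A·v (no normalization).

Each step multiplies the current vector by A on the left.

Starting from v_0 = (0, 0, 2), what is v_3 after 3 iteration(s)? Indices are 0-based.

v_3 = (-2, -6, 10)

v_0 = (0, 0, 2).
v_1 = A·v_0 = (-2, -2, 2).
v_2 = A·v_1 = (4, 2, -4).
v_3 = A·v_2 = (-2, -6, 10).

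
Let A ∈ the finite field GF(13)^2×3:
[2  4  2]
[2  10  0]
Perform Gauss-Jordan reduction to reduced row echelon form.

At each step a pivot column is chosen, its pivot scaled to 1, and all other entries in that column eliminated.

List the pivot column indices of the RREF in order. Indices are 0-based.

pivot columns: 0, 1

pivot(0,0)=2: scale R0 → (1, 2, 1)
  clear (1,0): R1 −= (2)R0 → (0, 6, 11)
pivot(1,1)=6: scale R1 → (0, 1, 4)
  clear (0,1): R0 −= (2)R1 → (1, 0, 6)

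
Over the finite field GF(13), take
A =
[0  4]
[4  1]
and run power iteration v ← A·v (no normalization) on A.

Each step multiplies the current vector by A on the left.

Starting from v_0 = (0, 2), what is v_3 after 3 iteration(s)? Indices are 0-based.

v_0 = (0, 2).
v_1 = A·v_0 = (8, 2).
v_2 = A·v_1 = (8, 8).
v_3 = A·v_2 = (6, 1).

v_3 = (6, 1)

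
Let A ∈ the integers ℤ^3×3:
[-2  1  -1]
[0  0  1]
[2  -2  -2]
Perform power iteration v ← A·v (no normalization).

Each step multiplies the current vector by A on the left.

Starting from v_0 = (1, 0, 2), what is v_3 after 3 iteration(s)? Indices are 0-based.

v_0 = (1, 0, 2).
v_1 = A·v_0 = (-4, 2, -2).
v_2 = A·v_1 = (12, -2, -8).
v_3 = A·v_2 = (-18, -8, 44).

v_3 = (-18, -8, 44)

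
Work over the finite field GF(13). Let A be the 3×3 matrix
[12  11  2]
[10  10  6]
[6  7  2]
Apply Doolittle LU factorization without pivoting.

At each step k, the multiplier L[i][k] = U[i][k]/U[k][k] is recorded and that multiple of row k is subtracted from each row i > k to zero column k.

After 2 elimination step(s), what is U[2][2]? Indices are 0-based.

k=0: U[0][0]=12
  eliminate (1,0): mult=3, new row 1: (0, 3, 0); set L[1][0]=3
  eliminate (2,0): mult=7, new row 2: (0, 8, 1); set L[2][0]=7
k=1: U[1][1]=3
  eliminate (2,1): mult=7, new row 2: (0, 0, 1); set L[2][1]=7

U[2][2] = 1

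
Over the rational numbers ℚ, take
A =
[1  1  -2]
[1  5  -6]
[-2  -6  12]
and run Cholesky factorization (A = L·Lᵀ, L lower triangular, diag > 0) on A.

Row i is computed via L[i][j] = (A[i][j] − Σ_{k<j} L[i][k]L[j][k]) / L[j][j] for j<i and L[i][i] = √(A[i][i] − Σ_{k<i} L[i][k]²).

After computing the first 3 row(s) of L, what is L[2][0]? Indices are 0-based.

Step 1: L[0][0] = √(1) = 1.
  L[1][0] = (1) / L[0][0] = 1.
Step 2: L[1][1] = √(4) = 2.
  L[2][0] = (-2) / L[0][0] = -2.
  L[2][1] = (-4) / L[1][1] = -2.
Step 3: L[2][2] = √(4) = 2.

L[2][0] = -2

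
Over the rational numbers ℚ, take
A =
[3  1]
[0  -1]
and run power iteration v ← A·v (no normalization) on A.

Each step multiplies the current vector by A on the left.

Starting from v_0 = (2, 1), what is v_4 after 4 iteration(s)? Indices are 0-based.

v_4 = (182, 1)

v_0 = (2, 1).
v_1 = A·v_0 = (7, -1).
v_2 = A·v_1 = (20, 1).
v_3 = A·v_2 = (61, -1).
v_4 = A·v_3 = (182, 1).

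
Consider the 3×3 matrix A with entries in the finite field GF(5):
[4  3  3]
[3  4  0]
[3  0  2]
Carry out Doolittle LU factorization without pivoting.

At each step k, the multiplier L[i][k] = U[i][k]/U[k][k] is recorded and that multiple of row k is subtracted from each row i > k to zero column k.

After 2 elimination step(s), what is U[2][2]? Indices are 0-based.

U[2][2] = 4

Step 1: pivot at (0,0) is 4.
  row1 ← row1 − (2)·row0  ⇒  L[1][0]=2, U row1=(0, 3, 4)
  row2 ← row2 − (2)·row0  ⇒  L[2][0]=2, U row2=(0, 4, 1)
Step 2: pivot at (1,1) is 3.
  row2 ← row2 − (3)·row1  ⇒  L[2][1]=3, U row2=(0, 0, 4)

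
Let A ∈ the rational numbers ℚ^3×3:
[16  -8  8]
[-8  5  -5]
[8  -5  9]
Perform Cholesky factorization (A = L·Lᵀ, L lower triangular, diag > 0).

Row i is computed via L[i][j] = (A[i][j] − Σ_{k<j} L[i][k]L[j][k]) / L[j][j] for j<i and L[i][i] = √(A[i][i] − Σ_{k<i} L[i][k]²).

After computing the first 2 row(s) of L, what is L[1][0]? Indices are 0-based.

L[1][0] = -2

Step 1: L[0][0] = √(16) = 4.
  L[1][0] = (-8) / L[0][0] = -2.
Step 2: L[1][1] = √(1) = 1.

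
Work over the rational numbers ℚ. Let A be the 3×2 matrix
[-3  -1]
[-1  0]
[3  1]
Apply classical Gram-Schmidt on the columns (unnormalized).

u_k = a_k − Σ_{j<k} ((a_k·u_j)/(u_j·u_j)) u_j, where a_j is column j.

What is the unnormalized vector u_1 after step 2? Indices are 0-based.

u_1 = (-1/19, 6/19, 1/19)

Step 1: u_0 = a_0 = (-3, -1, 3).
Step 2: u_1 = a_1 − (6/19)·u_0 = (-1/19, 6/19, 1/19).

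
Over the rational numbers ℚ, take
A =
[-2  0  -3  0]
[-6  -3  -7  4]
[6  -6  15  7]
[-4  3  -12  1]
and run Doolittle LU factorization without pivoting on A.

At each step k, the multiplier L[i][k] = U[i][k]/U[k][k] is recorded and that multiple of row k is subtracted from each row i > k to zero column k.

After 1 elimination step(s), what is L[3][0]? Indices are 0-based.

L[3][0] = 2

k=0: U[0][0]=-2
  eliminate (1,0): mult=3, new row 1: (0, -3, 2, 4); set L[1][0]=3
  eliminate (2,0): mult=-3, new row 2: (0, -6, 6, 7); set L[2][0]=-3
  eliminate (3,0): mult=2, new row 3: (0, 3, -6, 1); set L[3][0]=2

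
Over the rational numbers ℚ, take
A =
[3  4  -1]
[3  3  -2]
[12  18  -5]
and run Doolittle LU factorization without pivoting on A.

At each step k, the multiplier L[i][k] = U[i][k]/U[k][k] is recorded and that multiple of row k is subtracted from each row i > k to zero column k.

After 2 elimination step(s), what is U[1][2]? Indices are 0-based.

U[1][2] = -1

Step 1: pivot at (0,0) is 3.
  row1 ← row1 − (1)·row0  ⇒  L[1][0]=1, U row1=(0, -1, -1)
  row2 ← row2 − (4)·row0  ⇒  L[2][0]=4, U row2=(0, 2, -1)
Step 2: pivot at (1,1) is -1.
  row2 ← row2 − (-2)·row1  ⇒  L[2][1]=-2, U row2=(0, 0, -3)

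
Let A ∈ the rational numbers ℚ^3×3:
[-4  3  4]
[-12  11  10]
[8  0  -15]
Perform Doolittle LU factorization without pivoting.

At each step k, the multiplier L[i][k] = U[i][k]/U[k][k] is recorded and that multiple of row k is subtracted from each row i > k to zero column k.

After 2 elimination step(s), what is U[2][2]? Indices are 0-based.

U[2][2] = -1

[col 0] pivot -4
  R1 -= 3*R0 → (0, 2, -2)  (L[1][0] := 3)
  R2 -= -2*R0 → (0, 6, -7)  (L[2][0] := -2)
[col 1] pivot 2
  R2 -= 3*R1 → (0, 0, -1)  (L[2][1] := 3)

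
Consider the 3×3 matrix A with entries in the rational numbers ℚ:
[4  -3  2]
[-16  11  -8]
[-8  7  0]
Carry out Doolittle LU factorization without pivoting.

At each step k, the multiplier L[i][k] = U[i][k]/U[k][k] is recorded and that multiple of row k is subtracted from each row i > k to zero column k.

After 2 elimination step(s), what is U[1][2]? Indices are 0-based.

U[1][2] = 0

Step 1: pivot at (0,0) is 4.
  row1 ← row1 − (-4)·row0  ⇒  L[1][0]=-4, U row1=(0, -1, 0)
  row2 ← row2 − (-2)·row0  ⇒  L[2][0]=-2, U row2=(0, 1, 4)
Step 2: pivot at (1,1) is -1.
  row2 ← row2 − (-1)·row1  ⇒  L[2][1]=-1, U row2=(0, 0, 4)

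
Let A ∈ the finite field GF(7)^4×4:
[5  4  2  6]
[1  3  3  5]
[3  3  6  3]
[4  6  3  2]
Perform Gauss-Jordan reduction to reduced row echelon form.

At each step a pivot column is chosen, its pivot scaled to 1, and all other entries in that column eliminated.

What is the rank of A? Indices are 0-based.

step 1: normalize row 0 (÷5) = (1, 5, 6, 4)
  row 1: subtract 1×row0 = (0, 5, 4, 1)
  row 2: subtract 3×row0 = (0, 2, 2, 5)
  row 3: subtract 4×row0 = (0, 0, 0, 0)
step 2: normalize row 1 (÷5) = (0, 1, 5, 3)
  row 0: subtract 5×row1 = (1, 0, 2, 3)
  row 2: subtract 2×row1 = (0, 0, 6, 6)
step 3: normalize row 2 (÷6) = (0, 0, 1, 1)
  row 0: subtract 2×row2 = (1, 0, 0, 1)
  row 1: subtract 5×row2 = (0, 1, 0, 5)
skip col 3 (zero from row 3)

rank = 3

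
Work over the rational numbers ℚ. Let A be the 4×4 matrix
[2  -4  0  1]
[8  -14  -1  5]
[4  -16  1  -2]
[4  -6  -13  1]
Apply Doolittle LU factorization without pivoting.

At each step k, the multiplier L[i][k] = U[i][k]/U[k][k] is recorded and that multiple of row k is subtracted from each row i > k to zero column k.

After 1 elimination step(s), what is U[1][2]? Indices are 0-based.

k=0: U[0][0]=2
  eliminate (1,0): mult=4, new row 1: (0, 2, -1, 1); set L[1][0]=4
  eliminate (2,0): mult=2, new row 2: (0, -8, 1, -4); set L[2][0]=2
  eliminate (3,0): mult=2, new row 3: (0, 2, -13, -1); set L[3][0]=2

U[1][2] = -1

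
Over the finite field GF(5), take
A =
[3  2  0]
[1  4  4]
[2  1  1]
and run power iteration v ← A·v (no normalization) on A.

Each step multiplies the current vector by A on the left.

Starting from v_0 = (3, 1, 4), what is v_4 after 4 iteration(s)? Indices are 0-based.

v_4 = (0, 4, 4)

v_0 = (3, 1, 4).
v_1 = A·v_0 = (1, 3, 1).
v_2 = A·v_1 = (4, 2, 1).
v_3 = A·v_2 = (1, 1, 1).
v_4 = A·v_3 = (0, 4, 4).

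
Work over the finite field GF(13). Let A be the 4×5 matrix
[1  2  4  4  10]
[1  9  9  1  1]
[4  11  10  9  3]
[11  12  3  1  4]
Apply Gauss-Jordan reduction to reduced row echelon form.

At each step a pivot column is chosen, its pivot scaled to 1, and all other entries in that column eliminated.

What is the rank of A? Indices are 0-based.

rank = 4

pivot(0,0)=1: scale R0 → (1, 2, 4, 4, 10)
  clear (1,0): R1 −= (1)R0 → (0, 7, 5, 10, 4)
  clear (2,0): R2 −= (4)R0 → (0, 3, 7, 6, 2)
  clear (3,0): R3 −= (11)R0 → (0, 3, 11, 9, 11)
pivot(1,1)=7: scale R1 → (0, 1, 10, 7, 8)
  clear (0,1): R0 −= (2)R1 → (1, 0, 10, 3, 7)
  clear (2,1): R2 −= (3)R1 → (0, 0, 3, 11, 4)
  clear (3,1): R3 −= (3)R1 → (0, 0, 7, 1, 0)
pivot(2,2)=3: scale R2 → (0, 0, 1, 8, 10)
  clear (0,2): R0 −= (10)R2 → (1, 0, 0, 1, 11)
  clear (1,2): R1 −= (10)R2 → (0, 1, 0, 5, 12)
  clear (3,2): R3 −= (7)R2 → (0, 0, 0, 10, 8)
pivot(3,3)=10: scale R3 → (0, 0, 0, 1, 6)
  clear (0,3): R0 −= (1)R3 → (1, 0, 0, 0, 5)
  clear (1,3): R1 −= (5)R3 → (0, 1, 0, 0, 8)
  clear (2,3): R2 −= (8)R3 → (0, 0, 1, 0, 1)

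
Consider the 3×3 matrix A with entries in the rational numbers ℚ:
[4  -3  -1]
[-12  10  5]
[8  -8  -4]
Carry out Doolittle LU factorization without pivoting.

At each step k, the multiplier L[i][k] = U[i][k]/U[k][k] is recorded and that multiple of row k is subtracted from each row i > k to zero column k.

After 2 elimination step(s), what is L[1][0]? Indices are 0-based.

k=0: U[0][0]=4
  eliminate (1,0): mult=-3, new row 1: (0, 1, 2); set L[1][0]=-3
  eliminate (2,0): mult=2, new row 2: (0, -2, -2); set L[2][0]=2
k=1: U[1][1]=1
  eliminate (2,1): mult=-2, new row 2: (0, 0, 2); set L[2][1]=-2

L[1][0] = -3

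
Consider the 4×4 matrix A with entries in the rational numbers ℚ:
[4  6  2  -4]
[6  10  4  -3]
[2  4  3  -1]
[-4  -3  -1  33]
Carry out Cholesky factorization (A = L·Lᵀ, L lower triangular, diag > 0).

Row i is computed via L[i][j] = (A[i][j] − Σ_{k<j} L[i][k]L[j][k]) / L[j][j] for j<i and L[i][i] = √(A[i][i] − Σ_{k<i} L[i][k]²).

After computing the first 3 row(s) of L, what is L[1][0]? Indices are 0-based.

L[1][0] = 3

Step 1: L[0][0] = √(4) = 2.
  L[1][0] = (6) / L[0][0] = 3.
Step 2: L[1][1] = √(1) = 1.
  L[2][0] = (2) / L[0][0] = 1.
  L[2][1] = (1) / L[1][1] = 1.
Step 3: L[2][2] = √(1) = 1.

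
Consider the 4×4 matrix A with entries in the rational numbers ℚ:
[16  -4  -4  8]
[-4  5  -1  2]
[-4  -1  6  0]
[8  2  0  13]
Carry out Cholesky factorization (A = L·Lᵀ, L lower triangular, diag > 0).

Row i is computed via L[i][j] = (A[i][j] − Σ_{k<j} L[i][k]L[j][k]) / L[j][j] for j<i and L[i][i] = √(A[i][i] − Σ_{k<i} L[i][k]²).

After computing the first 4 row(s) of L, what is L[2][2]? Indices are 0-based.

Step 1: L[0][0] = √(16) = 4.
  L[1][0] = (-4) / L[0][0] = -1.
Step 2: L[1][1] = √(4) = 2.
  L[2][0] = (-4) / L[0][0] = -1.
  L[2][1] = (-2) / L[1][1] = -1.
Step 3: L[2][2] = √(4) = 2.
  L[3][0] = (8) / L[0][0] = 2.
  L[3][1] = (4) / L[1][1] = 2.
  L[3][2] = (4) / L[2][2] = 2.
Step 4: L[3][3] = √(1) = 1.

L[2][2] = 2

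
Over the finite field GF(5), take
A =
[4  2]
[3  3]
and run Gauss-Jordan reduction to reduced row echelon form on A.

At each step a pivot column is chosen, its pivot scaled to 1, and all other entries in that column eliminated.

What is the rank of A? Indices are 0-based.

rank = 2

pivot(0,0)=4: scale R0 → (1, 3)
  clear (1,0): R1 −= (3)R0 → (0, 4)
pivot(1,1)=4: scale R1 → (0, 1)
  clear (0,1): R0 −= (3)R1 → (1, 0)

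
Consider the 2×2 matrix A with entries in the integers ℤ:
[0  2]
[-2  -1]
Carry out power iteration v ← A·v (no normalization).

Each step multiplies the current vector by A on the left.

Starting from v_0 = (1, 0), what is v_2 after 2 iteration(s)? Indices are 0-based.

v_0 = (1, 0).
v_1 = A·v_0 = (0, -2).
v_2 = A·v_1 = (-4, 2).

v_2 = (-4, 2)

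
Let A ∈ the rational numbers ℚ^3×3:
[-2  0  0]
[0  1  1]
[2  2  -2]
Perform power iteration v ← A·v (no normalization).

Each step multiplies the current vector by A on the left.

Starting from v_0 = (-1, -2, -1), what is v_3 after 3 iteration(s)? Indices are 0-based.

v_0 = (-1, -2, -1).
v_1 = A·v_0 = (2, -3, -4).
v_2 = A·v_1 = (-4, -7, 6).
v_3 = A·v_2 = (8, -1, -34).

v_3 = (8, -1, -34)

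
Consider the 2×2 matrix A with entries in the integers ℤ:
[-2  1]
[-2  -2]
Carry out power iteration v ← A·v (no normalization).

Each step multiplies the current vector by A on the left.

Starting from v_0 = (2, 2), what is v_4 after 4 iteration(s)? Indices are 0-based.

v_0 = (2, 2).
v_1 = A·v_0 = (-2, -8).
v_2 = A·v_1 = (-4, 20).
v_3 = A·v_2 = (28, -32).
v_4 = A·v_3 = (-88, 8).

v_4 = (-88, 8)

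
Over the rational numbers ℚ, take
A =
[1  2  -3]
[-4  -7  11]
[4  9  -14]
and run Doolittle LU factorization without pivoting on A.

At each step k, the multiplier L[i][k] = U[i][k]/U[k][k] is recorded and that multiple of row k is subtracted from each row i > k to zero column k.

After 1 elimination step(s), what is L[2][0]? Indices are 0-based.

L[2][0] = 4

[col 0] pivot 1
  R1 -= -4*R0 → (0, 1, -1)  (L[1][0] := -4)
  R2 -= 4*R0 → (0, 1, -2)  (L[2][0] := 4)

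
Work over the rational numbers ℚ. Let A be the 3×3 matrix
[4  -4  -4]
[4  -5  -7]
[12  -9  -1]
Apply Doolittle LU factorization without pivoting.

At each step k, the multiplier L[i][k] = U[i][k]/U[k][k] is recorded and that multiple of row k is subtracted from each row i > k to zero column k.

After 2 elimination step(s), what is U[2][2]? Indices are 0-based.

U[2][2] = 2

k=0: U[0][0]=4
  eliminate (1,0): mult=1, new row 1: (0, -1, -3); set L[1][0]=1
  eliminate (2,0): mult=3, new row 2: (0, 3, 11); set L[2][0]=3
k=1: U[1][1]=-1
  eliminate (2,1): mult=-3, new row 2: (0, 0, 2); set L[2][1]=-3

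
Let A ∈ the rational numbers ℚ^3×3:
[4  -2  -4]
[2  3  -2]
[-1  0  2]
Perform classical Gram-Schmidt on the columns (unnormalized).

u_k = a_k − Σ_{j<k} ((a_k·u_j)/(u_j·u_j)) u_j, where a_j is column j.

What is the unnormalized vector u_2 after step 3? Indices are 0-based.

u_2 = (48/269, 32/269, 256/269)

Step 1: u_0 = a_0 = (4, 2, -1).
Step 2: u_1 = a_1 − (-2/21)·u_0 = (-34/21, 67/21, -2/21).
Step 3: u_2 = a_2 − (-22/21)·u_0 − (-2/269)·u_1 = (48/269, 32/269, 256/269).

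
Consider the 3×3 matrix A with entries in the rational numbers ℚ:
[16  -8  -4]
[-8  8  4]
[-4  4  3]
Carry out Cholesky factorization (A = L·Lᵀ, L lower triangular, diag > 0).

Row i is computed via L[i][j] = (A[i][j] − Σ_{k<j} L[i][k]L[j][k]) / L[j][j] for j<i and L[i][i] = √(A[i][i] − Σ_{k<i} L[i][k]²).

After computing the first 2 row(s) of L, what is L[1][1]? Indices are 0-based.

L[1][1] = 2

Step 1: L[0][0] = √(16) = 4.
  L[1][0] = (-8) / L[0][0] = -2.
Step 2: L[1][1] = √(4) = 2.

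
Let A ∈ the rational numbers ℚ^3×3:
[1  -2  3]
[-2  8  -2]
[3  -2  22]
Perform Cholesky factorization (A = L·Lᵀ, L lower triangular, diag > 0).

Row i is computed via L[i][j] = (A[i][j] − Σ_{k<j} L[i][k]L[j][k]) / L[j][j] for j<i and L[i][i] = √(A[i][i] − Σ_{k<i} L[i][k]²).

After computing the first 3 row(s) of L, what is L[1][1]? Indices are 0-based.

L[1][1] = 2

Step 1: L[0][0] = √(1) = 1.
  L[1][0] = (-2) / L[0][0] = -2.
Step 2: L[1][1] = √(4) = 2.
  L[2][0] = (3) / L[0][0] = 3.
  L[2][1] = (4) / L[1][1] = 2.
Step 3: L[2][2] = √(9) = 3.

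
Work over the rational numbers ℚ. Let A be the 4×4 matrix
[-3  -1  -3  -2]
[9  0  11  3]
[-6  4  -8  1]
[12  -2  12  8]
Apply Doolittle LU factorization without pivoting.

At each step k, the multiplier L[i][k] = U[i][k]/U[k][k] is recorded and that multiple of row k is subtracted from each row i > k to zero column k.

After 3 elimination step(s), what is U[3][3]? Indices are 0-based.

[col 0] pivot -3
  R1 -= -3*R0 → (0, -3, 2, -3)  (L[1][0] := -3)
  R2 -= 2*R0 → (0, 6, -2, 5)  (L[2][0] := 2)
  R3 -= -4*R0 → (0, -6, 0, 0)  (L[3][0] := -4)
[col 1] pivot -3
  R2 -= -2*R1 → (0, 0, 2, -1)  (L[2][1] := -2)
  R3 -= 2*R1 → (0, 0, -4, 6)  (L[3][1] := 2)
[col 2] pivot 2
  R3 -= -2*R2 → (0, 0, 0, 4)  (L[3][2] := -2)

U[3][3] = 4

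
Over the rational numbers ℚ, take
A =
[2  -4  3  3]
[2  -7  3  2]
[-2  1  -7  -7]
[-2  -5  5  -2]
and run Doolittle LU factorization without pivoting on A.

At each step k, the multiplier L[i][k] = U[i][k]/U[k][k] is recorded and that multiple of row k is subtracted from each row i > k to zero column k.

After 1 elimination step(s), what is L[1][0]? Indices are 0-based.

L[1][0] = 1

k=0: U[0][0]=2
  eliminate (1,0): mult=1, new row 1: (0, -3, 0, -1); set L[1][0]=1
  eliminate (2,0): mult=-1, new row 2: (0, -3, -4, -4); set L[2][0]=-1
  eliminate (3,0): mult=-1, new row 3: (0, -9, 8, 1); set L[3][0]=-1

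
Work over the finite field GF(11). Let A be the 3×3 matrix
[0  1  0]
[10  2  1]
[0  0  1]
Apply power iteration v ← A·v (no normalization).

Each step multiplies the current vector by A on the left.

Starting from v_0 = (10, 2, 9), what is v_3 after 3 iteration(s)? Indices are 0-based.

v_0 = (10, 2, 9).
v_1 = A·v_0 = (2, 3, 9).
v_2 = A·v_1 = (3, 2, 9).
v_3 = A·v_2 = (2, 10, 9).

v_3 = (2, 10, 9)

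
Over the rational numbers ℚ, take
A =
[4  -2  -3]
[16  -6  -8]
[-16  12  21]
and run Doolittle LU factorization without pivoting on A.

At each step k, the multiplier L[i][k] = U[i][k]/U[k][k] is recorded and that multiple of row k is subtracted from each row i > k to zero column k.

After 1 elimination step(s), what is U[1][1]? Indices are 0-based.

k=0: U[0][0]=4
  eliminate (1,0): mult=4, new row 1: (0, 2, 4); set L[1][0]=4
  eliminate (2,0): mult=-4, new row 2: (0, 4, 9); set L[2][0]=-4

U[1][1] = 2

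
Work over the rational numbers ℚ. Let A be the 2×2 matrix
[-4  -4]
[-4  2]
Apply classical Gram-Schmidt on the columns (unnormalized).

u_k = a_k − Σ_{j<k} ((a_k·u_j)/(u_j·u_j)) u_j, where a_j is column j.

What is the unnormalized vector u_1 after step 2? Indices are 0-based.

Step 1: u_0 = a_0 = (-4, -4).
Step 2: u_1 = a_1 − (1/4)·u_0 = (-3, 3).

u_1 = (-3, 3)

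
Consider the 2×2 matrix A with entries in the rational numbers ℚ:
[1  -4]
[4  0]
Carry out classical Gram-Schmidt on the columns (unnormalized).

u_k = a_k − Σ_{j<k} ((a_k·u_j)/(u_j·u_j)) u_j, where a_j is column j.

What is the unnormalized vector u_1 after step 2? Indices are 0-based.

Step 1: u_0 = a_0 = (1, 4).
Step 2: u_1 = a_1 − (-4/17)·u_0 = (-64/17, 16/17).

u_1 = (-64/17, 16/17)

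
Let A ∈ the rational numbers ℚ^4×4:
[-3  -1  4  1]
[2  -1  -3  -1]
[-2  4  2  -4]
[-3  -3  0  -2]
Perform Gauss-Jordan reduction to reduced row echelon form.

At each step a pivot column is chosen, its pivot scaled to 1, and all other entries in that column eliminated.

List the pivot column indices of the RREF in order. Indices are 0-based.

pivot columns: 0, 1, 2, 3

step 1: normalize row 0 (÷-3) = (1, 1/3, -4/3, -1/3)
  row 1: subtract 2×row0 = (0, -5/3, -1/3, -1/3)
  row 2: subtract -2×row0 = (0, 14/3, -2/3, -14/3)
  row 3: subtract -3×row0 = (0, -2, -4, -3)
step 2: normalize row 1 (÷-5/3) = (0, 1, 1/5, 1/5)
  row 0: subtract 1/3×row1 = (1, 0, -7/5, -2/5)
  row 2: subtract 14/3×row1 = (0, 0, -8/5, -28/5)
  row 3: subtract -2×row1 = (0, 0, -18/5, -13/5)
step 3: normalize row 2 (÷-8/5) = (0, 0, 1, 7/2)
  row 0: subtract -7/5×row2 = (1, 0, 0, 9/2)
  row 1: subtract 1/5×row2 = (0, 1, 0, -1/2)
  row 3: subtract -18/5×row2 = (0, 0, 0, 10)
step 4: normalize row 3 (÷10) = (0, 0, 0, 1)
  row 0: subtract 9/2×row3 = (1, 0, 0, 0)
  row 1: subtract -1/2×row3 = (0, 1, 0, 0)
  row 2: subtract 7/2×row3 = (0, 0, 1, 0)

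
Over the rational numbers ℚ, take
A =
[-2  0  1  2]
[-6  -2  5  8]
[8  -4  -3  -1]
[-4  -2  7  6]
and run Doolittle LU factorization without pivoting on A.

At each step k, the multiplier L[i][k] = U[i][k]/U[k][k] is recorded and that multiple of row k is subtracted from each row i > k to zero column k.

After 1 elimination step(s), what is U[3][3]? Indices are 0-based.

[col 0] pivot -2
  R1 -= 3*R0 → (0, -2, 2, 2)  (L[1][0] := 3)
  R2 -= -4*R0 → (0, -4, 1, 7)  (L[2][0] := -4)
  R3 -= 2*R0 → (0, -2, 5, 2)  (L[3][0] := 2)

U[3][3] = 2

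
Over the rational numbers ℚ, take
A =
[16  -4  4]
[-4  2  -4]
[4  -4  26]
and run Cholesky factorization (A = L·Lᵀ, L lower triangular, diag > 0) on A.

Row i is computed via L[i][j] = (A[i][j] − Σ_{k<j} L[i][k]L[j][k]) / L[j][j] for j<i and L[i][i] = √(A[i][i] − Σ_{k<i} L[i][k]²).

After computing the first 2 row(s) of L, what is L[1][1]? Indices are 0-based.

L[1][1] = 1

Step 1: L[0][0] = √(16) = 4.
  L[1][0] = (-4) / L[0][0] = -1.
Step 2: L[1][1] = √(1) = 1.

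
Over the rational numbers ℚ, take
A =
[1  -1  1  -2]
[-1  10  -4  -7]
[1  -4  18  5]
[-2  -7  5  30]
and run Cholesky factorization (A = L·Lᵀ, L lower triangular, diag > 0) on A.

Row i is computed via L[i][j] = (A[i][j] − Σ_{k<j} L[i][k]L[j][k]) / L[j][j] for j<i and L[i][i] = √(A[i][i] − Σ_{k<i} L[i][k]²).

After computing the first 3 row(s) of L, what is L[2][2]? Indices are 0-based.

Step 1: L[0][0] = √(1) = 1.
  L[1][0] = (-1) / L[0][0] = -1.
Step 2: L[1][1] = √(9) = 3.
  L[2][0] = (1) / L[0][0] = 1.
  L[2][1] = (-3) / L[1][1] = -1.
Step 3: L[2][2] = √(16) = 4.

L[2][2] = 4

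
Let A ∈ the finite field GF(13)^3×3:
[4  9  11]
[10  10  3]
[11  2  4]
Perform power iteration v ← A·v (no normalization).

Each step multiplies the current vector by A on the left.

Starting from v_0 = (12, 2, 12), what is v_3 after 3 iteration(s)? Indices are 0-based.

v_0 = (12, 2, 12).
v_1 = A·v_0 = (3, 7, 2).
v_2 = A·v_1 = (6, 2, 3).
v_3 = A·v_2 = (10, 11, 4).

v_3 = (10, 11, 4)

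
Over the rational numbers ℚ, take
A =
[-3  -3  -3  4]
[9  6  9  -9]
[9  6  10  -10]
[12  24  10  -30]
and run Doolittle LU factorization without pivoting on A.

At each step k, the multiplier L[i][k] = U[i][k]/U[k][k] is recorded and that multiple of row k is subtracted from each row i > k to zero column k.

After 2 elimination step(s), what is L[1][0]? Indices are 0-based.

L[1][0] = -3

[col 0] pivot -3
  R1 -= -3*R0 → (0, -3, 0, 3)  (L[1][0] := -3)
  R2 -= -3*R0 → (0, -3, 1, 2)  (L[2][0] := -3)
  R3 -= -4*R0 → (0, 12, -2, -14)  (L[3][0] := -4)
[col 1] pivot -3
  R2 -= 1*R1 → (0, 0, 1, -1)  (L[2][1] := 1)
  R3 -= -4*R1 → (0, 0, -2, -2)  (L[3][1] := -4)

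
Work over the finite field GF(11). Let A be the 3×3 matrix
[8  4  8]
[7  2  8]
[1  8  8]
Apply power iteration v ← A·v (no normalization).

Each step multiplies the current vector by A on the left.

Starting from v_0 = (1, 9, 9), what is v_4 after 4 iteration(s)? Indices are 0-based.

v_0 = (1, 9, 9).
v_1 = A·v_0 = (6, 9, 2).
v_2 = A·v_1 = (1, 10, 6).
v_3 = A·v_2 = (8, 9, 8).
v_4 = A·v_3 = (10, 6, 1).

v_4 = (10, 6, 1)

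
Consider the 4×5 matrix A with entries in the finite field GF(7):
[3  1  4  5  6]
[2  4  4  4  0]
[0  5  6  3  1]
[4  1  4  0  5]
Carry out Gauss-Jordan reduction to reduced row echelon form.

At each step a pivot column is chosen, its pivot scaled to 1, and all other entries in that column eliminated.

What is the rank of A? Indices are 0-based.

rank = 4

pivot(0,0)=3: scale R0 → (1, 5, 6, 4, 2)
  clear (1,0): R1 −= (2)R0 → (0, 1, 6, 3, 3)
  clear (3,0): R3 −= (4)R0 → (0, 2, 1, 5, 4)
pivot(1,1)=1: scale R1 → (0, 1, 6, 3, 3)
  clear (0,1): R0 −= (5)R1 → (1, 0, 4, 3, 1)
  clear (2,1): R2 −= (5)R1 → (0, 0, 4, 2, 0)
  clear (3,1): R3 −= (2)R1 → (0, 0, 3, 6, 5)
pivot(2,2)=4: scale R2 → (0, 0, 1, 4, 0)
  clear (0,2): R0 −= (4)R2 → (1, 0, 0, 1, 1)
  clear (1,2): R1 −= (6)R2 → (0, 1, 0, 0, 3)
  clear (3,2): R3 −= (3)R2 → (0, 0, 0, 1, 5)
pivot(3,3)=1: scale R3 → (0, 0, 0, 1, 5)
  clear (0,3): R0 −= (1)R3 → (1, 0, 0, 0, 3)
  clear (2,3): R2 −= (4)R3 → (0, 0, 1, 0, 1)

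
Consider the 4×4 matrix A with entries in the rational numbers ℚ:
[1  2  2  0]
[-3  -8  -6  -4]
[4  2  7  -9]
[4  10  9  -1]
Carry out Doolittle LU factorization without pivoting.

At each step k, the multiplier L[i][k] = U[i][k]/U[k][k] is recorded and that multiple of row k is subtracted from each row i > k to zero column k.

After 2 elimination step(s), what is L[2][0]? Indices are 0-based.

L[2][0] = 4

[col 0] pivot 1
  R1 -= -3*R0 → (0, -2, 0, -4)  (L[1][0] := -3)
  R2 -= 4*R0 → (0, -6, -1, -9)  (L[2][0] := 4)
  R3 -= 4*R0 → (0, 2, 1, -1)  (L[3][0] := 4)
[col 1] pivot -2
  R2 -= 3*R1 → (0, 0, -1, 3)  (L[2][1] := 3)
  R3 -= -1*R1 → (0, 0, 1, -5)  (L[3][1] := -1)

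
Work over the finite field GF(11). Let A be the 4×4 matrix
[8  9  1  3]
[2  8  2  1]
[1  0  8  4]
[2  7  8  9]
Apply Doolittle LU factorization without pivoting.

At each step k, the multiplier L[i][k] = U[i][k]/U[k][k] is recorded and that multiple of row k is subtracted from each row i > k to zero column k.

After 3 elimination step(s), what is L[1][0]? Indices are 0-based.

L[1][0] = 3

k=0: U[0][0]=8
  eliminate (1,0): mult=3, new row 1: (0, 3, 10, 3); set L[1][0]=3
  eliminate (2,0): mult=7, new row 2: (0, 3, 1, 5); set L[2][0]=7
  eliminate (3,0): mult=3, new row 3: (0, 2, 5, 0); set L[3][0]=3
k=1: U[1][1]=3
  eliminate (2,1): mult=1, new row 2: (0, 0, 2, 2); set L[2][1]=1
  eliminate (3,1): mult=8, new row 3: (0, 0, 2, 9); set L[3][1]=8
k=2: U[2][2]=2
  eliminate (3,2): mult=1, new row 3: (0, 0, 0, 7); set L[3][2]=1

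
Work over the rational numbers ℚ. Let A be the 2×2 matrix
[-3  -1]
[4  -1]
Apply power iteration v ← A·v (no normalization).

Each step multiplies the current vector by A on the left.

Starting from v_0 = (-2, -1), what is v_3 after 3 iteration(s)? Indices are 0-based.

v_0 = (-2, -1).
v_1 = A·v_0 = (7, -7).
v_2 = A·v_1 = (-14, 35).
v_3 = A·v_2 = (7, -91).

v_3 = (7, -91)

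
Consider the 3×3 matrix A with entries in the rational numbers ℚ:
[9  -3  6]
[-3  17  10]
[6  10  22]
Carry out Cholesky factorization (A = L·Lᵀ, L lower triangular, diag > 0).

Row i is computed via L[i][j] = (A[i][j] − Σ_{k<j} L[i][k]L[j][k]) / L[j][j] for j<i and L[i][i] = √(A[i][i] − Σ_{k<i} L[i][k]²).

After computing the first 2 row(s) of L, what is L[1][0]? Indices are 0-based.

Step 1: L[0][0] = √(9) = 3.
  L[1][0] = (-3) / L[0][0] = -1.
Step 2: L[1][1] = √(16) = 4.

L[1][0] = -1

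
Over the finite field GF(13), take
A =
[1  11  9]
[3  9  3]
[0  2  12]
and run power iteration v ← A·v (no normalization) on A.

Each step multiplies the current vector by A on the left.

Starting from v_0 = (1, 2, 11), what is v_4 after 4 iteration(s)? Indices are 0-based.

v_4 = (12, 11, 1)

v_0 = (1, 2, 11).
v_1 = A·v_0 = (5, 2, 6).
v_2 = A·v_1 = (3, 12, 11).
v_3 = A·v_2 = (0, 7, 0).
v_4 = A·v_3 = (12, 11, 1).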